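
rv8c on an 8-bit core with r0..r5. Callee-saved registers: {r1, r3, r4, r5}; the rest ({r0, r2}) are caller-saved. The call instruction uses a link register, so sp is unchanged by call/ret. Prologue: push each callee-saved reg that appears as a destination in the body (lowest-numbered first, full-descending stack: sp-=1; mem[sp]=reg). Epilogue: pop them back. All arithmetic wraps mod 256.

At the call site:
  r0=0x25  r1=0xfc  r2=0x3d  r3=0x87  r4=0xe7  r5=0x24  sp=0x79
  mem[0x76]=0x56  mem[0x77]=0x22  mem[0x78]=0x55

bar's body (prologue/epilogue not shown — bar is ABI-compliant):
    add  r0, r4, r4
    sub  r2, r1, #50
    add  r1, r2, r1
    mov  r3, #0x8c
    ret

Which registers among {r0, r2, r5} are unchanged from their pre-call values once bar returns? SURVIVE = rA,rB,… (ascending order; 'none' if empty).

SURVIVE = r5

prologue: push r1 → mem[0x78]=0xfc, sp=0x78
prologue: push r3 → mem[0x77]=0x87, sp=0x77
body[0] add  r0, r4, r4 → r0=0xce
body[1] sub  r2, r1, #50 → r2=0xca
body[2] add  r1, r2, r1 → r1=0xc6
body[3] mov  r3, #0x8c → r3=0x8c
epilogue: pop r3=0x87, sp=0x78
epilogue: pop r1=0xfc, sp=0x79
r0: caller-saved, written=True
r2: caller-saved, written=True
r5: callee-saved, written=False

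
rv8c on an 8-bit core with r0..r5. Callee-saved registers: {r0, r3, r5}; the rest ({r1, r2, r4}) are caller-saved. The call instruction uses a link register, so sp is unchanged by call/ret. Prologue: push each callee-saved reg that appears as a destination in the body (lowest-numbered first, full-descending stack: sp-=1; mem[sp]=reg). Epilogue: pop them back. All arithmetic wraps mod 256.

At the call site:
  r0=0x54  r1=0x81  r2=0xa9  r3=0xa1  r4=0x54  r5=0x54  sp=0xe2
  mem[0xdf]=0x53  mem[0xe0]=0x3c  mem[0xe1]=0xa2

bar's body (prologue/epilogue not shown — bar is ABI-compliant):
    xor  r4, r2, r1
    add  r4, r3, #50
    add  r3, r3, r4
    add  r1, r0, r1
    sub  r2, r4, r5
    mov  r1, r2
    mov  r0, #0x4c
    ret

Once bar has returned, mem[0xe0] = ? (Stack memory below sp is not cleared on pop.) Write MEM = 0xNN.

MEM = 0xa1

prologue: push r0 -> mem[0xe1]=0x54, sp=0xe1
prologue: push r3 -> mem[0xe0]=0xa1, sp=0xe0
body[0] xor  r4, r2, r1 -> r4=0x28
body[1] add  r4, r3, #50 -> r4=0xd3
body[2] add  r3, r3, r4 -> r3=0x74
body[3] add  r1, r0, r1 -> r1=0xd5
body[4] sub  r2, r4, r5 -> r2=0x7f
body[5] mov  r1, r2 -> r1=0x7f
body[6] mov  r0, #0x4c -> r0=0x4c
epilogue: pop r3=0xa1, sp=0xe1
epilogue: pop r0=0x54, sp=0xe2
prologue pushed ['r0', 'r3'] at ['0xe1', '0xe0']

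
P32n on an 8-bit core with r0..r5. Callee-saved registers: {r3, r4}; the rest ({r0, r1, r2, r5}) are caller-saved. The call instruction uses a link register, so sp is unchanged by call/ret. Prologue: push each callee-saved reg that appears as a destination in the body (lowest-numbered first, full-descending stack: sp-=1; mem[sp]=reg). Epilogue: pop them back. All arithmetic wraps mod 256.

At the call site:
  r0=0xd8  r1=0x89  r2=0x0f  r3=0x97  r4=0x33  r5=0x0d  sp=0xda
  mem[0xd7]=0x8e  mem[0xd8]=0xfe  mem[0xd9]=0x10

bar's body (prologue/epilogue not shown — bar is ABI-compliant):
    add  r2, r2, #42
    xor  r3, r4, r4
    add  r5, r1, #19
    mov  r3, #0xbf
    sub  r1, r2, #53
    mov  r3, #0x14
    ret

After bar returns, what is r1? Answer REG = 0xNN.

prologue: push r3 -> mem[0xd9]=0x97, sp=0xd9
body[0] add  r2, r2, #42 -> r2=0x39
body[1] xor  r3, r4, r4 -> r3=0x00
body[2] add  r5, r1, #19 -> r5=0x9c
body[3] mov  r3, #0xbf -> r3=0xbf
body[4] sub  r1, r2, #53 -> r1=0x04
body[5] mov  r3, #0x14 -> r3=0x14
epilogue: pop r3=0x97, sp=0xda
r1 is caller-saved -> body value

REG = 0x04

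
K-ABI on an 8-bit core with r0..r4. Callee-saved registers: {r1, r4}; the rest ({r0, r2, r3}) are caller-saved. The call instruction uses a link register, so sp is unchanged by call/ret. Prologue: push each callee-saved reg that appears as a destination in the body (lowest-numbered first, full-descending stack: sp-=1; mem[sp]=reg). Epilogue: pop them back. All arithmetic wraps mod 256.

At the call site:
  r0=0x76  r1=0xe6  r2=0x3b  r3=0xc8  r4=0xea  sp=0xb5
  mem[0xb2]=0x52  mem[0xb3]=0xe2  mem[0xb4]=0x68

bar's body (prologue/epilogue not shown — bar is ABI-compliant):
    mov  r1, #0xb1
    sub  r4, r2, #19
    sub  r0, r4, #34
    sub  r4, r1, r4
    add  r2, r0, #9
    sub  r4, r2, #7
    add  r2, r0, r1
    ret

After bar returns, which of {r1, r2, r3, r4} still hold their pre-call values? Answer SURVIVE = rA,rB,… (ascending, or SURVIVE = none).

prologue: push r1 -> mem[0xb4]=0xe6, sp=0xb4
prologue: push r4 -> mem[0xb3]=0xea, sp=0xb3
body[0] mov  r1, #0xb1 -> r1=0xb1
body[1] sub  r4, r2, #19 -> r4=0x28
body[2] sub  r0, r4, #34 -> r0=0x06
body[3] sub  r4, r1, r4 -> r4=0x89
body[4] add  r2, r0, #9 -> r2=0x0f
body[5] sub  r4, r2, #7 -> r4=0x08
body[6] add  r2, r0, r1 -> r2=0xb7
epilogue: pop r4=0xea, sp=0xb4
epilogue: pop r1=0xe6, sp=0xb5
r1: callee-saved, written=True
r2: caller-saved, written=True
r3: caller-saved, written=False
r4: callee-saved, written=True

SURVIVE = r1,r3,r4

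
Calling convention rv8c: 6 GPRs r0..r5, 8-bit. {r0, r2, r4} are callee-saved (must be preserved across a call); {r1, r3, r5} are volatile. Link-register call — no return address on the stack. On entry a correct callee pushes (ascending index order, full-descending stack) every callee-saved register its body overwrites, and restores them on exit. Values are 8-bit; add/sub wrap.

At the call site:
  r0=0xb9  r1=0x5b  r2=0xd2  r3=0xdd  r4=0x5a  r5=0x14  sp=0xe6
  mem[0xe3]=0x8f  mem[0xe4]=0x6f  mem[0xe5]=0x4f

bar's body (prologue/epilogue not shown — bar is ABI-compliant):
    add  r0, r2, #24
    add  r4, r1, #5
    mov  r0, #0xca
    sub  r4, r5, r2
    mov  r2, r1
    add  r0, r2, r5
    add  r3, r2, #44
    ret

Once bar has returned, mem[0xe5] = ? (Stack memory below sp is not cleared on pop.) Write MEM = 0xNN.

MEM = 0xb9

prologue: push r0 → mem[0xe5]=0xb9, sp=0xe5
prologue: push r2 → mem[0xe4]=0xd2, sp=0xe4
prologue: push r4 → mem[0xe3]=0x5a, sp=0xe3
body[0] add  r0, r2, #24 → r0=0xea
body[1] add  r4, r1, #5 → r4=0x60
body[2] mov  r0, #0xca → r0=0xca
body[3] sub  r4, r5, r2 → r4=0x42
body[4] mov  r2, r1 → r2=0x5b
body[5] add  r0, r2, r5 → r0=0x6f
body[6] add  r3, r2, #44 → r3=0x87
epilogue: pop r4=0x5a, sp=0xe4
epilogue: pop r2=0xd2, sp=0xe5
epilogue: pop r0=0xb9, sp=0xe6
prologue pushed ['r0', 'r2', 'r4'] at ['0xe5', '0xe4', '0xe3']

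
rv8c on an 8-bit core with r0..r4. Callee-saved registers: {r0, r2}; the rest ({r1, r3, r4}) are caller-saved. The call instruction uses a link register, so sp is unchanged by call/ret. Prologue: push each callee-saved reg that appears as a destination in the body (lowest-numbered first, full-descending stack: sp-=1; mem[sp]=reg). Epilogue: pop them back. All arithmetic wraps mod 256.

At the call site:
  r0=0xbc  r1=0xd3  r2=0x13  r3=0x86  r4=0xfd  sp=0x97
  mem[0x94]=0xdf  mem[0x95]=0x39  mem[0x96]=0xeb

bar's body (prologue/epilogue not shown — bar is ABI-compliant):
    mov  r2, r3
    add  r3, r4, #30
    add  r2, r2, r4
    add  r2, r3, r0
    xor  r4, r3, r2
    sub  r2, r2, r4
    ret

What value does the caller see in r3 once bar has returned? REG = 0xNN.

REG = 0x1b

prologue: push r2 → mem[0x96]=0x13, sp=0x96
body[0] mov  r2, r3 → r2=0x86
body[1] add  r3, r4, #30 → r3=0x1b
body[2] add  r2, r2, r4 → r2=0x83
body[3] add  r2, r3, r0 → r2=0xd7
body[4] xor  r4, r3, r2 → r4=0xcc
body[5] sub  r2, r2, r4 → r2=0x0b
epilogue: pop r2=0x13, sp=0x97
r3 is caller-saved → body value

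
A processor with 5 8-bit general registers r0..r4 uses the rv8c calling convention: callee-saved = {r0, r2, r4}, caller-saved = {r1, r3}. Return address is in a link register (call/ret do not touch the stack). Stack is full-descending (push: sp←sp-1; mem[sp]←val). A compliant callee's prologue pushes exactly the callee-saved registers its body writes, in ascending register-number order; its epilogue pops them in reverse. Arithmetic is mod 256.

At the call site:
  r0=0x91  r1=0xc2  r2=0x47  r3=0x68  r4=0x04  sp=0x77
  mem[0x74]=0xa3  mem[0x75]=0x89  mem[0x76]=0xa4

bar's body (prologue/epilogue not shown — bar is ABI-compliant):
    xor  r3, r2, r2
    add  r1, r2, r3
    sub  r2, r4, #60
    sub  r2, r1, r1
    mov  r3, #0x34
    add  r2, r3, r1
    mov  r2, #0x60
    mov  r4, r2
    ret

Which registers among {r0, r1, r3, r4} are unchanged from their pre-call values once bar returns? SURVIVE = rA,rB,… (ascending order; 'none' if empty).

SURVIVE = r0,r4

prologue: push r2 → mem[0x76]=0x47, sp=0x76
prologue: push r4 → mem[0x75]=0x04, sp=0x75
body[0] xor  r3, r2, r2 → r3=0x00
body[1] add  r1, r2, r3 → r1=0x47
body[2] sub  r2, r4, #60 → r2=0xc8
body[3] sub  r2, r1, r1 → r2=0x00
body[4] mov  r3, #0x34 → r3=0x34
body[5] add  r2, r3, r1 → r2=0x7b
body[6] mov  r2, #0x60 → r2=0x60
body[7] mov  r4, r2 → r4=0x60
epilogue: pop r4=0x04, sp=0x76
epilogue: pop r2=0x47, sp=0x77
r0: callee-saved, written=False
r1: caller-saved, written=True
r3: caller-saved, written=True
r4: callee-saved, written=True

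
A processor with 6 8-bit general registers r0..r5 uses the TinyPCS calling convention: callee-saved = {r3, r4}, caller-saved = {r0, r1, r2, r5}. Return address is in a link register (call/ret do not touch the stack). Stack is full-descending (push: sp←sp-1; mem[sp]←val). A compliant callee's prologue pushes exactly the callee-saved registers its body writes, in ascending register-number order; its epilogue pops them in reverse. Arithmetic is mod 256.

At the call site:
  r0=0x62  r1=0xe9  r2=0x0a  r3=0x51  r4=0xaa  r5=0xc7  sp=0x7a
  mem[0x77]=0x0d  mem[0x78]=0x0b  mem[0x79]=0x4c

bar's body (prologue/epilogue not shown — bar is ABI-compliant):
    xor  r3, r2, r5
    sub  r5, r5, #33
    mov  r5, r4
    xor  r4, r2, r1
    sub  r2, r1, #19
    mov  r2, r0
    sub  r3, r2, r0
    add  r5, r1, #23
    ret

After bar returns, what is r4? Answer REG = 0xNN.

prologue: push r3 → mem[0x79]=0x51, sp=0x79
prologue: push r4 → mem[0x78]=0xaa, sp=0x78
body[0] xor  r3, r2, r5 → r3=0xcd
body[1] sub  r5, r5, #33 → r5=0xa6
body[2] mov  r5, r4 → r5=0xaa
body[3] xor  r4, r2, r1 → r4=0xe3
body[4] sub  r2, r1, #19 → r2=0xd6
body[5] mov  r2, r0 → r2=0x62
body[6] sub  r3, r2, r0 → r3=0x00
body[7] add  r5, r1, #23 → r5=0x00
epilogue: pop r4=0xaa, sp=0x79
epilogue: pop r3=0x51, sp=0x7a
r4 is callee-saved → restored

REG = 0xaa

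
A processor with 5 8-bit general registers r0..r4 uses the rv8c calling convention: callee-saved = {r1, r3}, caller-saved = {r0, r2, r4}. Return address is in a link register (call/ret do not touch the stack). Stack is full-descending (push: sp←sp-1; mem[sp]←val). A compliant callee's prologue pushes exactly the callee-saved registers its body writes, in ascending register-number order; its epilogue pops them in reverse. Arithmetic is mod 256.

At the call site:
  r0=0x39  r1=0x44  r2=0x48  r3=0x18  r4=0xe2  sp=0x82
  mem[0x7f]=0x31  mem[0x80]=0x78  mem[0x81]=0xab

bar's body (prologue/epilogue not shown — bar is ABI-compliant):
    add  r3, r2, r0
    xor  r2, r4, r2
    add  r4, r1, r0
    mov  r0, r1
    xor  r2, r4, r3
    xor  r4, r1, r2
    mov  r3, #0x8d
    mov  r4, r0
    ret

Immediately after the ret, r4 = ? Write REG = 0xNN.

REG = 0x44

prologue: push r3 → mem[0x81]=0x18, sp=0x81
body[0] add  r3, r2, r0 → r3=0x81
body[1] xor  r2, r4, r2 → r2=0xaa
body[2] add  r4, r1, r0 → r4=0x7d
body[3] mov  r0, r1 → r0=0x44
body[4] xor  r2, r4, r3 → r2=0xfc
body[5] xor  r4, r1, r2 → r4=0xb8
body[6] mov  r3, #0x8d → r3=0x8d
body[7] mov  r4, r0 → r4=0x44
epilogue: pop r3=0x18, sp=0x82
r4 is caller-saved → body value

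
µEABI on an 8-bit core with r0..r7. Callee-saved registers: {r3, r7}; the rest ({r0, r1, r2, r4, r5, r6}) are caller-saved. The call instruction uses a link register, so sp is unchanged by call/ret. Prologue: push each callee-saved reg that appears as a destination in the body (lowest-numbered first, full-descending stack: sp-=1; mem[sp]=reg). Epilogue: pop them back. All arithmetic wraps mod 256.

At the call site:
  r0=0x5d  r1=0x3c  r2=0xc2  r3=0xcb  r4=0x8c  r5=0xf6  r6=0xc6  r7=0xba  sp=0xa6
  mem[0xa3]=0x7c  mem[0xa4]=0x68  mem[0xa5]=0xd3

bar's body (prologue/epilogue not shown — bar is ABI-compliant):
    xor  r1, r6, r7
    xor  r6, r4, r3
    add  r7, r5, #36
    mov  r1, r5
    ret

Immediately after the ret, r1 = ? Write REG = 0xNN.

REG = 0xf6

prologue: push r7 -> mem[0xa5]=0xba, sp=0xa5
body[0] xor  r1, r6, r7 -> r1=0x7c
body[1] xor  r6, r4, r3 -> r6=0x47
body[2] add  r7, r5, #36 -> r7=0x1a
body[3] mov  r1, r5 -> r1=0xf6
epilogue: pop r7=0xba, sp=0xa6
r1 is caller-saved -> body value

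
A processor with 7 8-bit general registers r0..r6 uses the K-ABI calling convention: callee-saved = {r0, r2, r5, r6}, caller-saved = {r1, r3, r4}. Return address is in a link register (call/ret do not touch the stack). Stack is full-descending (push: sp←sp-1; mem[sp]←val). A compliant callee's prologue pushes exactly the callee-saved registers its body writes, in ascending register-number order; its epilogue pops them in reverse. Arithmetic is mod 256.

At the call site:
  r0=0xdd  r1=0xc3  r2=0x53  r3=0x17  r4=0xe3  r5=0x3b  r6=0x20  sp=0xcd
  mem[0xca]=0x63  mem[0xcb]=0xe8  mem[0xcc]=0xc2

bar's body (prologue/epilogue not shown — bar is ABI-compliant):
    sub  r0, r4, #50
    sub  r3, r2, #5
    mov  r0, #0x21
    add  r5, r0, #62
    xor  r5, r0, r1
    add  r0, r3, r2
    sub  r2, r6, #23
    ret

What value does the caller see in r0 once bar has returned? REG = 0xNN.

REG = 0xdd

prologue: push r0 -> mem[0xcc]=0xdd, sp=0xcc
prologue: push r2 -> mem[0xcb]=0x53, sp=0xcb
prologue: push r5 -> mem[0xca]=0x3b, sp=0xca
body[0] sub  r0, r4, #50 -> r0=0xb1
body[1] sub  r3, r2, #5 -> r3=0x4e
body[2] mov  r0, #0x21 -> r0=0x21
body[3] add  r5, r0, #62 -> r5=0x5f
body[4] xor  r5, r0, r1 -> r5=0xe2
body[5] add  r0, r3, r2 -> r0=0xa1
body[6] sub  r2, r6, #23 -> r2=0x09
epilogue: pop r5=0x3b, sp=0xcb
epilogue: pop r2=0x53, sp=0xcc
epilogue: pop r0=0xdd, sp=0xcd
r0 is callee-saved -> restored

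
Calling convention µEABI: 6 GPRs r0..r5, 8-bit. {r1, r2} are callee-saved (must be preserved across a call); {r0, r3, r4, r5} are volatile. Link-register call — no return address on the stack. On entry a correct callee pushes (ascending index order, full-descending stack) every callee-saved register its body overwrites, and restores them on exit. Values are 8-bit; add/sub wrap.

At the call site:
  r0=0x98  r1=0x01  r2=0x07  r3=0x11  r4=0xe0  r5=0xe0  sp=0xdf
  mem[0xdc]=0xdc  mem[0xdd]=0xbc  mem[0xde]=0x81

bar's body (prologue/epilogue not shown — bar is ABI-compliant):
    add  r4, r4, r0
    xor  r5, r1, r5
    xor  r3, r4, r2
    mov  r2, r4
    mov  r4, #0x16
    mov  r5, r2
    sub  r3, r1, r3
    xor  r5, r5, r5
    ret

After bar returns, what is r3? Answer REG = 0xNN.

prologue: push r2 → mem[0xde]=0x07, sp=0xde
body[0] add  r4, r4, r0 → r4=0x78
body[1] xor  r5, r1, r5 → r5=0xe1
body[2] xor  r3, r4, r2 → r3=0x7f
body[3] mov  r2, r4 → r2=0x78
body[4] mov  r4, #0x16 → r4=0x16
body[5] mov  r5, r2 → r5=0x78
body[6] sub  r3, r1, r3 → r3=0x82
body[7] xor  r5, r5, r5 → r5=0x00
epilogue: pop r2=0x07, sp=0xdf
r3 is caller-saved → body value

REG = 0x82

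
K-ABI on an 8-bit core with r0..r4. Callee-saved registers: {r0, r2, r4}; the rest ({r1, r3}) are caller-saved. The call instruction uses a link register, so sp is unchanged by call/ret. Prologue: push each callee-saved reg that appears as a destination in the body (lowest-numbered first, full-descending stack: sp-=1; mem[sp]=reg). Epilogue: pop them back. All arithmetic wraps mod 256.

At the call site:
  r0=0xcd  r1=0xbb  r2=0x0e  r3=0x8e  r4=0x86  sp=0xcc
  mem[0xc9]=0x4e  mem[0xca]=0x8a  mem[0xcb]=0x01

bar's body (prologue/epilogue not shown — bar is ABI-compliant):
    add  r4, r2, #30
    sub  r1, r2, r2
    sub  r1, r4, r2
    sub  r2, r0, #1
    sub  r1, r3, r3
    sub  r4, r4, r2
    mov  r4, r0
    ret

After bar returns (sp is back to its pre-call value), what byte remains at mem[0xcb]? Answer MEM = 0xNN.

prologue: push r2 → mem[0xcb]=0x0e, sp=0xcb
prologue: push r4 → mem[0xca]=0x86, sp=0xca
body[0] add  r4, r2, #30 → r4=0x2c
body[1] sub  r1, r2, r2 → r1=0x00
body[2] sub  r1, r4, r2 → r1=0x1e
body[3] sub  r2, r0, #1 → r2=0xcc
body[4] sub  r1, r3, r3 → r1=0x00
body[5] sub  r4, r4, r2 → r4=0x60
body[6] mov  r4, r0 → r4=0xcd
epilogue: pop r4=0x86, sp=0xcb
epilogue: pop r2=0x0e, sp=0xcc
prologue pushed ['r2', 'r4'] at ['0xcb', '0xca']

MEM = 0x0e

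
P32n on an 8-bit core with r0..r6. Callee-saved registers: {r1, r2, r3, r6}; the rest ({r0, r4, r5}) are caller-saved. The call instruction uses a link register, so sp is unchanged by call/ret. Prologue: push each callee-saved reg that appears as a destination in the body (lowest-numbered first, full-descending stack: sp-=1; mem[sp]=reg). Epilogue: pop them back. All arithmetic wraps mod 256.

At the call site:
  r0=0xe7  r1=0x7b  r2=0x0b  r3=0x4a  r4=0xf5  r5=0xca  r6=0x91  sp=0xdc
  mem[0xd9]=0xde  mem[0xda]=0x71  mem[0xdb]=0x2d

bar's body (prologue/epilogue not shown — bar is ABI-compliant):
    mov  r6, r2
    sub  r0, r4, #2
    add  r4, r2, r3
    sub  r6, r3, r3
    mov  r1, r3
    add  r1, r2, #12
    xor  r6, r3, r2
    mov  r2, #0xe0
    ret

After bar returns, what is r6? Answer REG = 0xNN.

prologue: push r1 -> mem[0xdb]=0x7b, sp=0xdb
prologue: push r2 -> mem[0xda]=0x0b, sp=0xda
prologue: push r6 -> mem[0xd9]=0x91, sp=0xd9
body[0] mov  r6, r2 -> r6=0x0b
body[1] sub  r0, r4, #2 -> r0=0xf3
body[2] add  r4, r2, r3 -> r4=0x55
body[3] sub  r6, r3, r3 -> r6=0x00
body[4] mov  r1, r3 -> r1=0x4a
body[5] add  r1, r2, #12 -> r1=0x17
body[6] xor  r6, r3, r2 -> r6=0x41
body[7] mov  r2, #0xe0 -> r2=0xe0
epilogue: pop r6=0x91, sp=0xda
epilogue: pop r2=0x0b, sp=0xdb
epilogue: pop r1=0x7b, sp=0xdc
r6 is callee-saved -> restored

REG = 0x91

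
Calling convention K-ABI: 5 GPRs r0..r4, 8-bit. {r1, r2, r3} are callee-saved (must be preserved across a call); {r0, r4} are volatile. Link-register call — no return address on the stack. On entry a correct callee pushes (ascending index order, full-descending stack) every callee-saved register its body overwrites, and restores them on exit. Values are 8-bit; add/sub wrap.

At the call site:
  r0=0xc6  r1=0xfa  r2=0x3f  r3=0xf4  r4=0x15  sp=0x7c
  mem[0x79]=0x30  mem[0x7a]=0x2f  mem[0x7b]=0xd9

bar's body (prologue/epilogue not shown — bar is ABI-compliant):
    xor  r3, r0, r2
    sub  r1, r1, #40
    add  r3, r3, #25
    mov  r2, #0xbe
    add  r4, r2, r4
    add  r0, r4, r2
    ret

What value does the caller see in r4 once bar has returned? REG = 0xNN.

REG = 0xd3

prologue: push r1 -> mem[0x7b]=0xfa, sp=0x7b
prologue: push r2 -> mem[0x7a]=0x3f, sp=0x7a
prologue: push r3 -> mem[0x79]=0xf4, sp=0x79
body[0] xor  r3, r0, r2 -> r3=0xf9
body[1] sub  r1, r1, #40 -> r1=0xd2
body[2] add  r3, r3, #25 -> r3=0x12
body[3] mov  r2, #0xbe -> r2=0xbe
body[4] add  r4, r2, r4 -> r4=0xd3
body[5] add  r0, r4, r2 -> r0=0x91
epilogue: pop r3=0xf4, sp=0x7a
epilogue: pop r2=0x3f, sp=0x7b
epilogue: pop r1=0xfa, sp=0x7c
r4 is caller-saved -> body value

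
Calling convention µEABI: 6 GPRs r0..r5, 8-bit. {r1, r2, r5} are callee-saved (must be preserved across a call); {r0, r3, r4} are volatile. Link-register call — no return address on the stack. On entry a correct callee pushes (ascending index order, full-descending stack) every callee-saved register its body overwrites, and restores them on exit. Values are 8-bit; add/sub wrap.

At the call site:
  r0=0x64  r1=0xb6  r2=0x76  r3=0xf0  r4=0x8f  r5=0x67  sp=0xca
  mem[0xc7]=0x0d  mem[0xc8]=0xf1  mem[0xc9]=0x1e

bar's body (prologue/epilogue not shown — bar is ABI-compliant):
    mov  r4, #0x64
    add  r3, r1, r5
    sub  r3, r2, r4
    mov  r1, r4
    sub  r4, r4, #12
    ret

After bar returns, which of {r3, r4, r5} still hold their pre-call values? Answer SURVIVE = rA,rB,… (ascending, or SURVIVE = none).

prologue: push r1 → mem[0xc9]=0xb6, sp=0xc9
body[0] mov  r4, #0x64 → r4=0x64
body[1] add  r3, r1, r5 → r3=0x1d
body[2] sub  r3, r2, r4 → r3=0x12
body[3] mov  r1, r4 → r1=0x64
body[4] sub  r4, r4, #12 → r4=0x58
epilogue: pop r1=0xb6, sp=0xca
r3: caller-saved, written=True
r4: caller-saved, written=True
r5: callee-saved, written=False

SURVIVE = r5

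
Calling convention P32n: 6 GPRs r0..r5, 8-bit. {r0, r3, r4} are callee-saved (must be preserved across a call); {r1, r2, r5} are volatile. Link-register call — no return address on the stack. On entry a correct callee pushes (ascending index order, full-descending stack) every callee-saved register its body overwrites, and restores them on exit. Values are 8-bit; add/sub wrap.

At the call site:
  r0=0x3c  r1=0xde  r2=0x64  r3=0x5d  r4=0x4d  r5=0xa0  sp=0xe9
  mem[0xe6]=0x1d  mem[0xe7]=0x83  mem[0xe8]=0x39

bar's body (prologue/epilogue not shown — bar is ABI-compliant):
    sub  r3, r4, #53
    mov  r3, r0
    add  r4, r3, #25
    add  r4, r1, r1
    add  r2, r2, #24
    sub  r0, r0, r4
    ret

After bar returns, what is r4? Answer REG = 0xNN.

prologue: push r0 → mem[0xe8]=0x3c, sp=0xe8
prologue: push r3 → mem[0xe7]=0x5d, sp=0xe7
prologue: push r4 → mem[0xe6]=0x4d, sp=0xe6
body[0] sub  r3, r4, #53 → r3=0x18
body[1] mov  r3, r0 → r3=0x3c
body[2] add  r4, r3, #25 → r4=0x55
body[3] add  r4, r1, r1 → r4=0xbc
body[4] add  r2, r2, #24 → r2=0x7c
body[5] sub  r0, r0, r4 → r0=0x80
epilogue: pop r4=0x4d, sp=0xe7
epilogue: pop r3=0x5d, sp=0xe8
epilogue: pop r0=0x3c, sp=0xe9
r4 is callee-saved → restored

REG = 0x4d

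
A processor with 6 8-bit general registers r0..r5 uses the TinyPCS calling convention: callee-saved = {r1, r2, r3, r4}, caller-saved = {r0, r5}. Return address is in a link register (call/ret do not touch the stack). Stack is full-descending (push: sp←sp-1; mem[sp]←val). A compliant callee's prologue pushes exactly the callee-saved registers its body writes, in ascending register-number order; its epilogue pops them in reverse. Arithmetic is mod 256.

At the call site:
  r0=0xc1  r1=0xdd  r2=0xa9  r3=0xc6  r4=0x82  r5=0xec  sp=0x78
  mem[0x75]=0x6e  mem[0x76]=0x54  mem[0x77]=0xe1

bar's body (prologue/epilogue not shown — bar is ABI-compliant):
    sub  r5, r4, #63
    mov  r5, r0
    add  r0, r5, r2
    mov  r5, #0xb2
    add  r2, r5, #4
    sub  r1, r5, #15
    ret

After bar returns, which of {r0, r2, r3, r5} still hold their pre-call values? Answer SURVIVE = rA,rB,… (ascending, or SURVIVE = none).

prologue: push r1 → mem[0x77]=0xdd, sp=0x77
prologue: push r2 → mem[0x76]=0xa9, sp=0x76
body[0] sub  r5, r4, #63 → r5=0x43
body[1] mov  r5, r0 → r5=0xc1
body[2] add  r0, r5, r2 → r0=0x6a
body[3] mov  r5, #0xb2 → r5=0xb2
body[4] add  r2, r5, #4 → r2=0xb6
body[5] sub  r1, r5, #15 → r1=0xa3
epilogue: pop r2=0xa9, sp=0x77
epilogue: pop r1=0xdd, sp=0x78
r0: caller-saved, written=True
r2: callee-saved, written=True
r3: callee-saved, written=False
r5: caller-saved, written=True

SURVIVE = r2,r3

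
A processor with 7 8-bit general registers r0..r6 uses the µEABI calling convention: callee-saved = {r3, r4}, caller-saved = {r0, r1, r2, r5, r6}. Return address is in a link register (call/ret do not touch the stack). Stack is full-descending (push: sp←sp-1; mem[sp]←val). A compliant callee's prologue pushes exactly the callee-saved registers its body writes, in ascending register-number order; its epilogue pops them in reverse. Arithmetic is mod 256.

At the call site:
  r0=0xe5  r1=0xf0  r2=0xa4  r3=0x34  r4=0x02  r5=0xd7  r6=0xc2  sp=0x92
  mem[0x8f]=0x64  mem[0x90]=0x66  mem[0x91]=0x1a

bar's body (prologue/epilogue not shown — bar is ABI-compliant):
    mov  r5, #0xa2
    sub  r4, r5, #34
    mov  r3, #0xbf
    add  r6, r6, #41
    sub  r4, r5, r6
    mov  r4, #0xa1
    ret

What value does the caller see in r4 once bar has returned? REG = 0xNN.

prologue: push r3 → mem[0x91]=0x34, sp=0x91
prologue: push r4 → mem[0x90]=0x02, sp=0x90
body[0] mov  r5, #0xa2 → r5=0xa2
body[1] sub  r4, r5, #34 → r4=0x80
body[2] mov  r3, #0xbf → r3=0xbf
body[3] add  r6, r6, #41 → r6=0xeb
body[4] sub  r4, r5, r6 → r4=0xb7
body[5] mov  r4, #0xa1 → r4=0xa1
epilogue: pop r4=0x02, sp=0x91
epilogue: pop r3=0x34, sp=0x92
r4 is callee-saved → restored

REG = 0x02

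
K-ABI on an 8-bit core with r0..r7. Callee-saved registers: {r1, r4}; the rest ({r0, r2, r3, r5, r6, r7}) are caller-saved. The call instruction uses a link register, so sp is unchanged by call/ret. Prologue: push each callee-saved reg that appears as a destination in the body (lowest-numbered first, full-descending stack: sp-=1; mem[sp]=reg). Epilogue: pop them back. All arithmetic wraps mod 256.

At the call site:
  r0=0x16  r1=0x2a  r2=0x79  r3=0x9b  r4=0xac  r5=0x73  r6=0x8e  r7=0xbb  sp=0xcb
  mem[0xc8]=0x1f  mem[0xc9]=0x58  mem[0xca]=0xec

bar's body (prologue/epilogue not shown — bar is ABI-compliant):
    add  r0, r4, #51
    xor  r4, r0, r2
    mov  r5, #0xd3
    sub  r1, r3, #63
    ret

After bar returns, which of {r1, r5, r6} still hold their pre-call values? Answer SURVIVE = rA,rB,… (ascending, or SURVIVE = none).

prologue: push r1 → mem[0xca]=0x2a, sp=0xca
prologue: push r4 → mem[0xc9]=0xac, sp=0xc9
body[0] add  r0, r4, #51 → r0=0xdf
body[1] xor  r4, r0, r2 → r4=0xa6
body[2] mov  r5, #0xd3 → r5=0xd3
body[3] sub  r1, r3, #63 → r1=0x5c
epilogue: pop r4=0xac, sp=0xca
epilogue: pop r1=0x2a, sp=0xcb
r1: callee-saved, written=True
r5: caller-saved, written=True
r6: caller-saved, written=False

SURVIVE = r1,r6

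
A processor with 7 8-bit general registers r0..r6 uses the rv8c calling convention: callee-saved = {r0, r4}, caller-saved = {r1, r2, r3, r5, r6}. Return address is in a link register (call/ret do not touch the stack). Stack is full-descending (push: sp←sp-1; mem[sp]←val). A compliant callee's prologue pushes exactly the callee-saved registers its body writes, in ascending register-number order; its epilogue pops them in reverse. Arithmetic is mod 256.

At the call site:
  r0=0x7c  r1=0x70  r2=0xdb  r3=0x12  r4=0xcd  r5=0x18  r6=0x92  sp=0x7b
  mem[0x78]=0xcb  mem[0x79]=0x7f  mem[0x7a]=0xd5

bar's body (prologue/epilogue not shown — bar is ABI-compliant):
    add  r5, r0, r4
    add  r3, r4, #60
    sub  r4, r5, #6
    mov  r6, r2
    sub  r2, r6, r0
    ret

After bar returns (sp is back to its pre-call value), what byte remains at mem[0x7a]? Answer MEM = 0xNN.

prologue: push r4 → mem[0x7a]=0xcd, sp=0x7a
body[0] add  r5, r0, r4 → r5=0x49
body[1] add  r3, r4, #60 → r3=0x09
body[2] sub  r4, r5, #6 → r4=0x43
body[3] mov  r6, r2 → r6=0xdb
body[4] sub  r2, r6, r0 → r2=0x5f
epilogue: pop r4=0xcd, sp=0x7b
prologue pushed ['r4'] at ['0x7a']

MEM = 0xcd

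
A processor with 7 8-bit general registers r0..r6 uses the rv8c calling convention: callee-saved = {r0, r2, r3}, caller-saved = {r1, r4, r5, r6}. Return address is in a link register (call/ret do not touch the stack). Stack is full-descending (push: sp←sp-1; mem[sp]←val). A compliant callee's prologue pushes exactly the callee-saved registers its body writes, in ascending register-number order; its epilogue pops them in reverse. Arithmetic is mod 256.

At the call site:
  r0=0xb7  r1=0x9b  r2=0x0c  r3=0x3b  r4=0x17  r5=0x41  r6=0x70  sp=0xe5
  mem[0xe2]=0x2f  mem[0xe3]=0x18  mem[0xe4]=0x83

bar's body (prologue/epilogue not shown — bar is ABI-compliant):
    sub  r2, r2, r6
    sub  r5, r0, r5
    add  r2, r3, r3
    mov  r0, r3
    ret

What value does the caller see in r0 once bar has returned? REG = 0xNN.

prologue: push r0 -> mem[0xe4]=0xb7, sp=0xe4
prologue: push r2 -> mem[0xe3]=0x0c, sp=0xe3
body[0] sub  r2, r2, r6 -> r2=0x9c
body[1] sub  r5, r0, r5 -> r5=0x76
body[2] add  r2, r3, r3 -> r2=0x76
body[3] mov  r0, r3 -> r0=0x3b
epilogue: pop r2=0x0c, sp=0xe4
epilogue: pop r0=0xb7, sp=0xe5
r0 is callee-saved -> restored

REG = 0xb7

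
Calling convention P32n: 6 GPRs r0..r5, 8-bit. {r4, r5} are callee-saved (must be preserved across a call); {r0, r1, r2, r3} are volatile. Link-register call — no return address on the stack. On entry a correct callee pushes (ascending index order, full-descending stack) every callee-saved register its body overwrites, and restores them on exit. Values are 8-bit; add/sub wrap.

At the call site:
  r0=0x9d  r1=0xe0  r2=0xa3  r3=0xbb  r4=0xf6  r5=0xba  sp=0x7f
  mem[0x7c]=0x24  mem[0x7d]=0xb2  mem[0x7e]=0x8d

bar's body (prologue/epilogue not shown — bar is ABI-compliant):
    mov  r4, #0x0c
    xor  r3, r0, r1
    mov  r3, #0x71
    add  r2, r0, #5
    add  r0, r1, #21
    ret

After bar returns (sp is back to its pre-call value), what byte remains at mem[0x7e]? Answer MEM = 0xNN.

prologue: push r4 → mem[0x7e]=0xf6, sp=0x7e
body[0] mov  r4, #0x0c → r4=0x0c
body[1] xor  r3, r0, r1 → r3=0x7d
body[2] mov  r3, #0x71 → r3=0x71
body[3] add  r2, r0, #5 → r2=0xa2
body[4] add  r0, r1, #21 → r0=0xf5
epilogue: pop r4=0xf6, sp=0x7f
prologue pushed ['r4'] at ['0x7e']

MEM = 0xf6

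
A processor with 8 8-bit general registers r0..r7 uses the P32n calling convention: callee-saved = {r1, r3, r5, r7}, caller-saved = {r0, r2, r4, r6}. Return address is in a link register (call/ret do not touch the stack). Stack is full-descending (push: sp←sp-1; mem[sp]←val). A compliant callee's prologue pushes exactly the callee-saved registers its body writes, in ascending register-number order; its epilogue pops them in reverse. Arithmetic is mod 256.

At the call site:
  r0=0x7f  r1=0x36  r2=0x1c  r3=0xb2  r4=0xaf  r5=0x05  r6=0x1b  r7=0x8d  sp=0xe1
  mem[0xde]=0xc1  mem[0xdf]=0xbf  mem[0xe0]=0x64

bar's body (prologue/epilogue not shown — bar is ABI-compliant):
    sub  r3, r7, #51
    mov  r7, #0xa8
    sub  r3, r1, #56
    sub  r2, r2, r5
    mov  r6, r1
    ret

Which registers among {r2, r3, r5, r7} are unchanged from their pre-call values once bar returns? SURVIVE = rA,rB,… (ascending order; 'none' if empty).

prologue: push r3 → mem[0xe0]=0xb2, sp=0xe0
prologue: push r7 → mem[0xdf]=0x8d, sp=0xdf
body[0] sub  r3, r7, #51 → r3=0x5a
body[1] mov  r7, #0xa8 → r7=0xa8
body[2] sub  r3, r1, #56 → r3=0xfe
body[3] sub  r2, r2, r5 → r2=0x17
body[4] mov  r6, r1 → r6=0x36
epilogue: pop r7=0x8d, sp=0xe0
epilogue: pop r3=0xb2, sp=0xe1
r2: caller-saved, written=True
r3: callee-saved, written=True
r5: callee-saved, written=False
r7: callee-saved, written=True

SURVIVE = r3,r5,r7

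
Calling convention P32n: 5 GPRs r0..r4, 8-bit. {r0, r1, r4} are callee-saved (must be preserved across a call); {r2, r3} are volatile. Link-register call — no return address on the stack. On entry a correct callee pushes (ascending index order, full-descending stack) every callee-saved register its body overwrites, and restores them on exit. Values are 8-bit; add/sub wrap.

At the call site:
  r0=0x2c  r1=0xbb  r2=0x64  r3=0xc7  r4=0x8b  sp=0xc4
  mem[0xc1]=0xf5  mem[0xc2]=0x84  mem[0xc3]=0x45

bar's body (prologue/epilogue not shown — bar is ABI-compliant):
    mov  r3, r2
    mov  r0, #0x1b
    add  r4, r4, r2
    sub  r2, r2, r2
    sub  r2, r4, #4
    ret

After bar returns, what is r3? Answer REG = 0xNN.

prologue: push r0 -> mem[0xc3]=0x2c, sp=0xc3
prologue: push r4 -> mem[0xc2]=0x8b, sp=0xc2
body[0] mov  r3, r2 -> r3=0x64
body[1] mov  r0, #0x1b -> r0=0x1b
body[2] add  r4, r4, r2 -> r4=0xef
body[3] sub  r2, r2, r2 -> r2=0x00
body[4] sub  r2, r4, #4 -> r2=0xeb
epilogue: pop r4=0x8b, sp=0xc3
epilogue: pop r0=0x2c, sp=0xc4
r3 is caller-saved -> body value

REG = 0x64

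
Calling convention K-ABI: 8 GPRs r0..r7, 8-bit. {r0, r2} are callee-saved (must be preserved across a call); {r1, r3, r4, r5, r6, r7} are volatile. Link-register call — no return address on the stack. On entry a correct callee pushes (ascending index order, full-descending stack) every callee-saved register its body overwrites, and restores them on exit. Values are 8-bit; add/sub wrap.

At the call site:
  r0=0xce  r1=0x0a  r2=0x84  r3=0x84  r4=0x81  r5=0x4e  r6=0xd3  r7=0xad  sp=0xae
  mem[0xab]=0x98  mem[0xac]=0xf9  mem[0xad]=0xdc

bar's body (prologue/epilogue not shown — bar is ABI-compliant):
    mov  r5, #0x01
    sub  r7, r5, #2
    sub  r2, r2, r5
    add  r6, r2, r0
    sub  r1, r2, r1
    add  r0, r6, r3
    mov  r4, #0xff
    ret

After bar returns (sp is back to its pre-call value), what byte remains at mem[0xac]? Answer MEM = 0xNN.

prologue: push r0 -> mem[0xad]=0xce, sp=0xad
prologue: push r2 -> mem[0xac]=0x84, sp=0xac
body[0] mov  r5, #0x01 -> r5=0x01
body[1] sub  r7, r5, #2 -> r7=0xff
body[2] sub  r2, r2, r5 -> r2=0x83
body[3] add  r6, r2, r0 -> r6=0x51
body[4] sub  r1, r2, r1 -> r1=0x79
body[5] add  r0, r6, r3 -> r0=0xd5
body[6] mov  r4, #0xff -> r4=0xff
epilogue: pop r2=0x84, sp=0xad
epilogue: pop r0=0xce, sp=0xae
prologue pushed ['r0', 'r2'] at ['0xad', '0xac']

MEM = 0x84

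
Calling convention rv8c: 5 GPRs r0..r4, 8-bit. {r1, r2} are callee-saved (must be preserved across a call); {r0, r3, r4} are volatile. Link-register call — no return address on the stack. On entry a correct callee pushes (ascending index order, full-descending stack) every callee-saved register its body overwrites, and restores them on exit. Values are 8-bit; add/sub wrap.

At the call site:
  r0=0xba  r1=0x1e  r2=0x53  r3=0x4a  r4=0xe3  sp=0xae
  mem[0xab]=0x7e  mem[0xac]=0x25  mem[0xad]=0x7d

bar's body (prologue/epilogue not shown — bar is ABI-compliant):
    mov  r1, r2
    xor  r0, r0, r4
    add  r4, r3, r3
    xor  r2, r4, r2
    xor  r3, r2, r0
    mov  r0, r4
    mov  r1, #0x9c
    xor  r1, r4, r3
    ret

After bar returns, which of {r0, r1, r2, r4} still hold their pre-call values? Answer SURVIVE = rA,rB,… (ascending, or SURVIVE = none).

SURVIVE = r1,r2

prologue: push r1 -> mem[0xad]=0x1e, sp=0xad
prologue: push r2 -> mem[0xac]=0x53, sp=0xac
body[0] mov  r1, r2 -> r1=0x53
body[1] xor  r0, r0, r4 -> r0=0x59
body[2] add  r4, r3, r3 -> r4=0x94
body[3] xor  r2, r4, r2 -> r2=0xc7
body[4] xor  r3, r2, r0 -> r3=0x9e
body[5] mov  r0, r4 -> r0=0x94
body[6] mov  r1, #0x9c -> r1=0x9c
body[7] xor  r1, r4, r3 -> r1=0x0a
epilogue: pop r2=0x53, sp=0xad
epilogue: pop r1=0x1e, sp=0xae
r0: caller-saved, written=True
r1: callee-saved, written=True
r2: callee-saved, written=True
r4: caller-saved, written=True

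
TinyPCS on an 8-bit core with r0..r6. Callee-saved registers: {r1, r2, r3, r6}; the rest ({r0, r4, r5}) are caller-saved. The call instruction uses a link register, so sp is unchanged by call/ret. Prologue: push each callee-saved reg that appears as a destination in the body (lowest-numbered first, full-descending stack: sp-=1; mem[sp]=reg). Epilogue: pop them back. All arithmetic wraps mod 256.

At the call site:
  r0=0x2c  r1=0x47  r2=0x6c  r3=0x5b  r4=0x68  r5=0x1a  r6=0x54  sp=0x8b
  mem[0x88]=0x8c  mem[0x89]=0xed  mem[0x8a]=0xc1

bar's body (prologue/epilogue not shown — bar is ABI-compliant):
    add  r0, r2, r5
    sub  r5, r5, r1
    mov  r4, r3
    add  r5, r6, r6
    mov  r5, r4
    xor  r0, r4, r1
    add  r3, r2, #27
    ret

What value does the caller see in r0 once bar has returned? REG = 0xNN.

prologue: push r3 → mem[0x8a]=0x5b, sp=0x8a
body[0] add  r0, r2, r5 → r0=0x86
body[1] sub  r5, r5, r1 → r5=0xd3
body[2] mov  r4, r3 → r4=0x5b
body[3] add  r5, r6, r6 → r5=0xa8
body[4] mov  r5, r4 → r5=0x5b
body[5] xor  r0, r4, r1 → r0=0x1c
body[6] add  r3, r2, #27 → r3=0x87
epilogue: pop r3=0x5b, sp=0x8b
r0 is caller-saved → body value

REG = 0x1c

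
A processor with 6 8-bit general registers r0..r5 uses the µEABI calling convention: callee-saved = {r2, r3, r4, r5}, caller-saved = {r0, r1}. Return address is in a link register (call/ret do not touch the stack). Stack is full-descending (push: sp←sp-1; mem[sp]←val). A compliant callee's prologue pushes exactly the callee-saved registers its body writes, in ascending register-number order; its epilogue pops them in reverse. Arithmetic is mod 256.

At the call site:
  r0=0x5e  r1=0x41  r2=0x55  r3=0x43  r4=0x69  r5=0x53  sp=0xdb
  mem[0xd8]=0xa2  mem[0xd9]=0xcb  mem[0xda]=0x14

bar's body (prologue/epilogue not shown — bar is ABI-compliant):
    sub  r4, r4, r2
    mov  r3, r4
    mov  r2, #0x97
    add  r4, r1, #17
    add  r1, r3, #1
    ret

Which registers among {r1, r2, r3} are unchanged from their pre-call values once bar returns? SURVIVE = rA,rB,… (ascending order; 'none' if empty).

prologue: push r2 -> mem[0xda]=0x55, sp=0xda
prologue: push r3 -> mem[0xd9]=0x43, sp=0xd9
prologue: push r4 -> mem[0xd8]=0x69, sp=0xd8
body[0] sub  r4, r4, r2 -> r4=0x14
body[1] mov  r3, r4 -> r3=0x14
body[2] mov  r2, #0x97 -> r2=0x97
body[3] add  r4, r1, #17 -> r4=0x52
body[4] add  r1, r3, #1 -> r1=0x15
epilogue: pop r4=0x69, sp=0xd9
epilogue: pop r3=0x43, sp=0xda
epilogue: pop r2=0x55, sp=0xdb
r1: caller-saved, written=True
r2: callee-saved, written=True
r3: callee-saved, written=True

SURVIVE = r2,r3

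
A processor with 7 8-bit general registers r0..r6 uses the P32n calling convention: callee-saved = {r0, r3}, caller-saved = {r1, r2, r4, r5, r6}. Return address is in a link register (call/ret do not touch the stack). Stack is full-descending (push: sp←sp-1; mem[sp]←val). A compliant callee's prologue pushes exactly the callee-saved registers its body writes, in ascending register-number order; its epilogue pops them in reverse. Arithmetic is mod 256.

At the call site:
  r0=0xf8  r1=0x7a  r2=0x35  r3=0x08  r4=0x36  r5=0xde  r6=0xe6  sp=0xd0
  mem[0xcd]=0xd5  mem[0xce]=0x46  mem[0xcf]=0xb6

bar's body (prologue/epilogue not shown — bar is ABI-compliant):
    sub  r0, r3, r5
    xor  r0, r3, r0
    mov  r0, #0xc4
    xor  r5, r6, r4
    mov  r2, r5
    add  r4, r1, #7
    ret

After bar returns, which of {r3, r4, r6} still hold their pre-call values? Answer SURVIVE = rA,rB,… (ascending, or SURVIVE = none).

SURVIVE = r3,r6

prologue: push r0 -> mem[0xcf]=0xf8, sp=0xcf
body[0] sub  r0, r3, r5 -> r0=0x2a
body[1] xor  r0, r3, r0 -> r0=0x22
body[2] mov  r0, #0xc4 -> r0=0xc4
body[3] xor  r5, r6, r4 -> r5=0xd0
body[4] mov  r2, r5 -> r2=0xd0
body[5] add  r4, r1, #7 -> r4=0x81
epilogue: pop r0=0xf8, sp=0xd0
r3: callee-saved, written=False
r4: caller-saved, written=True
r6: caller-saved, written=False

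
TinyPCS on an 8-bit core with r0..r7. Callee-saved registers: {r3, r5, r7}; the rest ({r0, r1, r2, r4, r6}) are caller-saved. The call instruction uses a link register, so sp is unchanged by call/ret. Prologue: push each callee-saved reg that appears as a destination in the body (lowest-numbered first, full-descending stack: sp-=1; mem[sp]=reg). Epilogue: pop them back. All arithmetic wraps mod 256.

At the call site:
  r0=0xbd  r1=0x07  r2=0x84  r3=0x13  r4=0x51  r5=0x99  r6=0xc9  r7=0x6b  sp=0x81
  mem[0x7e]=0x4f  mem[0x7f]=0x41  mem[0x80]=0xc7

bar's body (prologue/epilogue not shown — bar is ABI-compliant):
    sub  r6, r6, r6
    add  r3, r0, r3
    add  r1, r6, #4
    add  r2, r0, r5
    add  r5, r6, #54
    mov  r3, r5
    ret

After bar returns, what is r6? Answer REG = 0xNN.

REG = 0x00

prologue: push r3 -> mem[0x80]=0x13, sp=0x80
prologue: push r5 -> mem[0x7f]=0x99, sp=0x7f
body[0] sub  r6, r6, r6 -> r6=0x00
body[1] add  r3, r0, r3 -> r3=0xd0
body[2] add  r1, r6, #4 -> r1=0x04
body[3] add  r2, r0, r5 -> r2=0x56
body[4] add  r5, r6, #54 -> r5=0x36
body[5] mov  r3, r5 -> r3=0x36
epilogue: pop r5=0x99, sp=0x80
epilogue: pop r3=0x13, sp=0x81
r6 is caller-saved -> body value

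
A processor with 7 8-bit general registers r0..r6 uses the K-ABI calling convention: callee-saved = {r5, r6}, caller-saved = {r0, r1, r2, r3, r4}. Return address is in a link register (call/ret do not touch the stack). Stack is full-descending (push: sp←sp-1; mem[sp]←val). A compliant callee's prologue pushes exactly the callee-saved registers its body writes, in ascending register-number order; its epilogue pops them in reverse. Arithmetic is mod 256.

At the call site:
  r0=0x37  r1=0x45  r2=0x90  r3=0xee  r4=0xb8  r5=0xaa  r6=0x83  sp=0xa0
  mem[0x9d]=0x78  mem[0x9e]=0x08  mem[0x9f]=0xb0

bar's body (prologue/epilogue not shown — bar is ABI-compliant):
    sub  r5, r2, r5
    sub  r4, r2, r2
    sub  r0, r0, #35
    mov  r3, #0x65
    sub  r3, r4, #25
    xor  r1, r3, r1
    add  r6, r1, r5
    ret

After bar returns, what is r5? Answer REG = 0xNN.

REG = 0xaa

prologue: push r5 → mem[0x9f]=0xaa, sp=0x9f
prologue: push r6 → mem[0x9e]=0x83, sp=0x9e
body[0] sub  r5, r2, r5 → r5=0xe6
body[1] sub  r4, r2, r2 → r4=0x00
body[2] sub  r0, r0, #35 → r0=0x14
body[3] mov  r3, #0x65 → r3=0x65
body[4] sub  r3, r4, #25 → r3=0xe7
body[5] xor  r1, r3, r1 → r1=0xa2
body[6] add  r6, r1, r5 → r6=0x88
epilogue: pop r6=0x83, sp=0x9f
epilogue: pop r5=0xaa, sp=0xa0
r5 is callee-saved → restored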